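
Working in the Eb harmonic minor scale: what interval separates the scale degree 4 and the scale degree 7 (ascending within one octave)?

Eb harmonic minor: Eb F Gb Ab Bb Cb D.
So we need the interval from Ab up to D.
From Ab to D: 6 semitones over a fourth = augmented.

A4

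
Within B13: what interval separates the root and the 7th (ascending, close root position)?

minor seventh

Spelling the chord: B-D#-F#-A-C#-G#.
The root is B and the 7th is A.
B up to A is 10 semitones, a half step narrower than a major seventh, so the interval is minor.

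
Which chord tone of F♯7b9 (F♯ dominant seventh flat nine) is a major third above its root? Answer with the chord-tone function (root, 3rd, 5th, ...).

F♯7b9 is spelled F♯ A♯ C♯ E G.
The root is F♯. A major third above F♯ is A♯.
A♯ is the chord's 3rd.

3rd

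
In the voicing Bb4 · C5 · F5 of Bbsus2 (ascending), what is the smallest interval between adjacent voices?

Adjacent intervals: Bb4→C5 = major second; C5→F5 = perfect fourth.
The smallest is Bb4 to C5, a major second (2 semitones).

major second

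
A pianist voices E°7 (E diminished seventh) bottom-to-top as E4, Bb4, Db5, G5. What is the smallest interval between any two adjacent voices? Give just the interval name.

minor third

Adjacent intervals: E4→Bb4 = diminished fifth; Bb4→Db5 = minor third; Db5→G5 = augmented fourth.
The smallest is Bb4 to Db5, a minor third (3 semitones).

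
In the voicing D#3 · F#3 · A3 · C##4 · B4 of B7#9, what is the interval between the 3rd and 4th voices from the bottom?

Those voices are A3 and C##4.
From A to C##: 5 semitones over a third = augmented.

augmented third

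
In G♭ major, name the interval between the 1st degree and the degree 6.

G♭ major: G♭ A♭ B♭ C♭ D♭ E♭ F.
That puts G♭ below E♭.
From G♭ to E♭ is 9 semitones, exactly the major sixth.

major sixth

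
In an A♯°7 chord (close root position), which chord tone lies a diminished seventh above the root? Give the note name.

The chord tones of A♯dim7 (A♯ diminished seventh) are A♯-C♯-E-G.
The root is A♯. A diminished seventh above A♯ is G.
G is the chord's 7th.

G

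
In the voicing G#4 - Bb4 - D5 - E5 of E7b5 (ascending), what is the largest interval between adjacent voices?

major 3rd

Adjacent intervals: G#4→Bb4 = diminished third; Bb4→D5 = major third; D5→E5 = major second.
The largest is Bb4 to D5, a major third (4 semitones).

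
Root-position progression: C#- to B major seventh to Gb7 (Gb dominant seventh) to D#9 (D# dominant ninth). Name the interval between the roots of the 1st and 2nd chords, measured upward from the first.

minor 7th

The roots are C# and B.
7 letter names make it a seventh; at 10 semitones (a half step narrower than major) the quality is minor.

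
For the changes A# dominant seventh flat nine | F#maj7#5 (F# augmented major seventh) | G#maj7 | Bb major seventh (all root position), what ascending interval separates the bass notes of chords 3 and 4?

The roots are G# and Bb.
3 letter names make it a third; at 2 semitones (a whole step narrower than major) the quality is diminished.

diminished third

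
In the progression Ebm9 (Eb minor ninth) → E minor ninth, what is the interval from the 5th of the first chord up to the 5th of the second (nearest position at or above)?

Ebm9 (Eb minor ninth) has Bb as its 5th, and E minor ninth has B as its 5th.
Bb up to B is 1 semitone, a half step wider than a perfect unison, so the interval is augmented.

augmented unison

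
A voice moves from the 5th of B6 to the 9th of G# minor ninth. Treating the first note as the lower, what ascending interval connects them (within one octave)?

The 5th of B6 is F#; the 9th of G# minor ninth is A#.
F# up to A# spans 3 letter names and 4 semitones — a major third.

major 3rd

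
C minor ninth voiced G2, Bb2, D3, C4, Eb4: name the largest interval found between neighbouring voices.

Adjacent intervals: G2→Bb2 = minor third; Bb2→D3 = major third; D3→C4 = minor seventh; C4→Eb4 = minor third.
The largest is D3 to C4, a minor seventh (10 semitones).

minor seventh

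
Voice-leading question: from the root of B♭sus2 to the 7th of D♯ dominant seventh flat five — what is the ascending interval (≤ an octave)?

A2

B♭sus2 has B♭ as its root, and D♯ dominant seventh flat five has C♯ as its 7th.
From B♭ to C♯: 3 semitones over a second = augmented.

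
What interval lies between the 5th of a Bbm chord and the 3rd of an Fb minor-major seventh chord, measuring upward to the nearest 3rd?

The 5th of Bbm is F; the 3rd of Fb minor-major seventh is Abb.
3 letter names make it a third; at 2 semitones (a whole step narrower than major) the quality is diminished.

d3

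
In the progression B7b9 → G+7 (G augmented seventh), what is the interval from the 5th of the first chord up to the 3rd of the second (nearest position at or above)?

P4

The 5th of B7b9 is F♯; the 3rd of G+7 (G augmented seventh) is B.
F♯ up to B spans 4 letter names and 5 semitones — a perfect fourth.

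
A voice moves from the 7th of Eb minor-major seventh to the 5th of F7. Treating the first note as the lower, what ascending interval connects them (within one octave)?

The 7th of Eb minor-major seventh is D; the 5th of F7 is C.
7 letter names make it a seventh; at 10 semitones (a half step narrower than major) the quality is minor.

minor seventh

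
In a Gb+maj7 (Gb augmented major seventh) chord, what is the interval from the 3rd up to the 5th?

Spelling the chord: Gb-Bb-D-F.
The 3rd is Bb and the 5th is D.
From Bb to D is 4 semitones, exactly the major third.

major third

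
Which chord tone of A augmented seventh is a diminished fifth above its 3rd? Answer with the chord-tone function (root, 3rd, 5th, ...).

Spelling the chord: A, C#, E#, G.
The 3rd is C#. A diminished fifth above C# is G.
G is the chord's 7th.

7th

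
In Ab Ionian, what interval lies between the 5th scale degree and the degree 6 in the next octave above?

Spelling Ab Ionian: Ab Bb C Db Eb F G.
That puts Eb below F.
From Eb to F is 14 semitones, exactly the major ninth.

major ninth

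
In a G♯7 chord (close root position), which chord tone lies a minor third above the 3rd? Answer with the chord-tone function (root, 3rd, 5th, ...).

Spelling the chord: G♯ B♯ D♯ F♯.
The 3rd is B♯. A minor third above B♯ is D♯.
D♯ is the chord's 5th.

5th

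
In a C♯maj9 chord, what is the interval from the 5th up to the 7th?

The chord tones of C♯ major ninth are C♯ E♯ G♯ B♯ D♯.
5th = G♯; 7th = B♯.
Counting 3 letters and 4 half steps from G♯ gives a major third.

major 3rd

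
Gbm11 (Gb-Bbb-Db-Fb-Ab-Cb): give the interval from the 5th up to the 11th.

minor seventh

So we need the interval from Db up to Cb.
Db up to Cb is 10 semitones, a half step narrower than a major seventh, so the interval is minor.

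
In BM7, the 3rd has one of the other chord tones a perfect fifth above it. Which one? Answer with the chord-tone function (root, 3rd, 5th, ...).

Spelling the chord: B–D♯–F♯–A♯.
The 3rd is D♯. A perfect fifth above D♯ is A♯.
A♯ is the chord's 7th.

7th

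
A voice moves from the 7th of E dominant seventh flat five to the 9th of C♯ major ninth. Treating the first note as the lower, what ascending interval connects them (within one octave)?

E dominant seventh flat five has D as its 7th, and C♯ major ninth has D♯ as its 9th.
From D to D♯: 1 semitone over a unison = augmented.

augmented 1st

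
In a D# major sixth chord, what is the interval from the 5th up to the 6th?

major 2nd

Spelling the chord: D#–F##–A#–B#.
So we need the interval from A# up to B#.
Counting 2 letters and 2 half steps from A# gives a major second.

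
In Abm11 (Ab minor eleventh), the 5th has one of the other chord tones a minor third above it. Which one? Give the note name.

Abm11 is spelled Ab, Cb, Eb, Gb, Bb, Db.
The 5th is Eb. A minor third above Eb is Gb.
Gb is the chord's 7th.

Gb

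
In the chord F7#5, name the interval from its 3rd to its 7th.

diminished fifth

F augmented seventh: F–A–C#–Eb.
That puts A below Eb.
5 letter names make it a fifth; at 6 semitones (a half step narrower than perfect) the quality is diminished.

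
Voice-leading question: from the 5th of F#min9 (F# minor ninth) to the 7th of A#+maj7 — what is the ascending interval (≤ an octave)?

A5

F#min9 (F# minor ninth) has C# as its 5th, and A#+maj7 has G## as its 7th.
5 letter names make it a fifth; at 8 semitones (a half step wider than perfect) the quality is augmented.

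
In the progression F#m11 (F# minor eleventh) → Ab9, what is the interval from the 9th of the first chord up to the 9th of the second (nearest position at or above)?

diminished third

The 9th of F#m11 (F# minor eleventh) is G#; the 9th of Ab9 is Bb.
G# up to Bb is 2 semitones, a whole step narrower than a major third, so the interval is diminished.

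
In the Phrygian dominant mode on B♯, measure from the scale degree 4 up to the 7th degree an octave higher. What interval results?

perfect 11th

The scale runs B♯ C♯ D𝄪 E♯ F𝄪 G♯ A♯.
Scale degree 4 = E♯; 7th scale degree (up an octave) = A♯.
From E♯ to A♯ is 17 semitones, exactly the perfect eleventh.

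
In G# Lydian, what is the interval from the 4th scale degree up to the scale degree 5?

G# lydian: G# A# B# C## D# E# F##.
The 4th scale degree is C## and the 5th degree is D#.
From C## to D#: 1 semitone over a second = minor.

minor second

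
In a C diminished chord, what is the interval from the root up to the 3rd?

The chord tones of C° are C, Eb, Gb.
Root = C; 3rd = Eb.
From C to Eb: 3 semitones over a third = minor.

minor third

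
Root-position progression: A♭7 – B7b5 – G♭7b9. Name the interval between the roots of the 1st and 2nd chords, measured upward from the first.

augmented 2nd

The roots are A♭ and B.
From A♭ to B: 3 semitones over a second = augmented.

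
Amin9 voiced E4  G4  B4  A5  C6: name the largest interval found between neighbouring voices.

minor 7th

Adjacent intervals: E4→G4 = minor third; G4→B4 = major third; B4→A5 = minor seventh; A5→C6 = minor third.
The largest is B4 to A5, a minor seventh (10 semitones).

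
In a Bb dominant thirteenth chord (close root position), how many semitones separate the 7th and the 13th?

Bb dominant thirteenth is spelled Bb–D–F–Ab–C–G.
Ab to G is a major seventh: 11 semitones.

11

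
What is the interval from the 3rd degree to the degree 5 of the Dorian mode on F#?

F# dorian: F# G# A B C# D# E.
So we need the interval from A up to C#.
From A to C# is 4 semitones, exactly the major third.

major third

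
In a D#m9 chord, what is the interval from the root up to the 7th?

D# minor ninth: D# F# A# C# E#.
The root is D# and the 7th is C#.
From D# to C#: 10 semitones over a seventh = minor.

minor 7th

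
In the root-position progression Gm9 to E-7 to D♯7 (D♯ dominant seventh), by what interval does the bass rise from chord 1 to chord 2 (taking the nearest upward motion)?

The roots are G and E.
G up to E spans 6 letter names and 9 semitones — a major sixth.

major sixth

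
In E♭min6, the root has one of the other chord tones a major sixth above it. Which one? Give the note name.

E♭m6: E♭–G♭–B♭–C.
The root is E♭. A major sixth above E♭ is C.
C is the chord's 6th.

C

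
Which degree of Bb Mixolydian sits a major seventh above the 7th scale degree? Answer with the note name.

The scale is Bb C D Eb F G Ab.
The 7th scale degree is Ab; a major seventh above that is G — scale degree 6.

G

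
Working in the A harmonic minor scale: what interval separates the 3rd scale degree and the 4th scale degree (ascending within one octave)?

major 2nd

The scale runs A B C D E F G♯.
3rd scale degree = C; 4th degree = D.
From C to D is 2 semitones, exactly the major second.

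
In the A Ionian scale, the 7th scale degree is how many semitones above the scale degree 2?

The scale is A B C♯ D E F♯ G♯.
B up to G♯ is a major sixth — 9 semitones.

9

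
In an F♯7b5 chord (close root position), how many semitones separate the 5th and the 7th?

4

Spelling the chord: F♯-A♯-C-E.
C to E is a major third: 4 semitones.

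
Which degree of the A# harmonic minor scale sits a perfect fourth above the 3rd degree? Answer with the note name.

The scale is A# B# C# D# E# F# G##.
The 3rd degree is C#; a perfect fourth above that is F# — scale degree 6.

F#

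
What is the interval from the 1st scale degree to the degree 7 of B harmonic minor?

Spelling B harmonic minor: B C# D E F# G A#.
The 1st scale degree is B and the degree 7 is A#.
From B to A# is 11 semitones, exactly the major seventh.

major seventh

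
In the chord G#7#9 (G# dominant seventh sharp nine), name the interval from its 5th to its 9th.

augmented fifth

G# dominant seventh sharp nine: G#, B#, D#, F#, A##.
So we need the interval from D# up to A##.
From D# to A##: 8 semitones over a fifth = augmented.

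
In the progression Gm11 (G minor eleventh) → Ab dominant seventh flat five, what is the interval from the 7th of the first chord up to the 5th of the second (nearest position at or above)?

diminished seventh

The 7th of Gm11 (G minor eleventh) is F; the 5th of Ab dominant seventh flat five is Ebb.
7 letter names make it a seventh; at 9 semitones (a whole step narrower than major) the quality is diminished.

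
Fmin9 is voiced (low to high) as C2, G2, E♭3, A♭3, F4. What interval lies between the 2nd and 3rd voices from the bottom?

m6

Those voices are G2 and E♭3.
G up to E♭ is 8 semitones, a half step narrower than a major sixth, so the interval is minor.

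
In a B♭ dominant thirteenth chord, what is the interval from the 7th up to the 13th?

The chord tones of B♭13 (B♭ dominant thirteenth) are B♭-D-F-A♭-C-G.
7th = A♭; 13th = G.
A♭ up to G spans 7 letter names and 11 semitones — a major seventh.

M7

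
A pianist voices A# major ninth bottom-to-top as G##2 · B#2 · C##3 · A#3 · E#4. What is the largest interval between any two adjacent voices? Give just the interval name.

minor 6th

Adjacent intervals: G##2→B#2 = minor third; B#2→C##3 = major second; C##3→A#3 = minor sixth; A#3→E#4 = perfect fifth.
The largest is C##3 to A#3, a minor sixth (8 semitones).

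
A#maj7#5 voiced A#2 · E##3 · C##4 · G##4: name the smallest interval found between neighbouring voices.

Adjacent intervals: A#2→E##3 = augmented fifth; E##3→C##4 = minor sixth; C##4→G##4 = perfect fifth.
The smallest is C##4 to G##4, a perfect fifth (7 semitones).

perfect fifth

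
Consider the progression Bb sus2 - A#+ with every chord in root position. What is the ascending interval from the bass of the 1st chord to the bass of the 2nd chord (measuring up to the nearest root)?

The roots are Bb and A#.
7 letter names make it a seventh; at 12 semitones (a half step wider than major) the quality is augmented.

augmented 7th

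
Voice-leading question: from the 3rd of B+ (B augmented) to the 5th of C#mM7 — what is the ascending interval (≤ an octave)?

The 3rd of B+ (B augmented) is D#; the 5th of C#mM7 is G#.
Counting 4 letters and 5 half steps from D# gives a perfect fourth.

perfect 4th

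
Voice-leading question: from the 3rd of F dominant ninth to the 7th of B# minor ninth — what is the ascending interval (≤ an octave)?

The 3rd of F dominant ninth is A; the 7th of B# minor ninth is A#.
A up to A# is 1 semitone, a half step wider than a perfect unison, so the interval is augmented.

augmented unison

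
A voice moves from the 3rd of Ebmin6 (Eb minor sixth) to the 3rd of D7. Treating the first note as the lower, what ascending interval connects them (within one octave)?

augmented seventh

Ebmin6 (Eb minor sixth) has Gb as its 3rd, and D7 has F# as its 3rd.
From Gb to F#: 12 semitones over a seventh = augmented.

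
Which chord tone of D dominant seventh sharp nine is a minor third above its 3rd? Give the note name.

A

The chord tones of D7#9 (D dominant seventh sharp nine) are D, F#, A, C, E#.
The 3rd is F#. A minor third above F# is A.
A is the chord's 5th.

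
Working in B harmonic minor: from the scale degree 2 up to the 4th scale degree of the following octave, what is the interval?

minor tenth

Spelling B harmonic minor: B C♯ D E F♯ G A♯.
That puts C♯ below E.
C♯ up to E is 15 semitones, a half step narrower than a major tenth, so the interval is minor.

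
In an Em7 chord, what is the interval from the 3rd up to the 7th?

P5

E-7 (E minor seventh): E–G–B–D.
The 3rd is G and the 7th is D.
Counting 5 letters and 7 half steps from G gives a perfect fifth.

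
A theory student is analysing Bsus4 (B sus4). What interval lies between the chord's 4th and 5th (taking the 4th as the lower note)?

major second

Spelling the chord: B–E–F#.
So we need the interval from E up to F#.
Counting 2 letters and 2 half steps from E gives a major second.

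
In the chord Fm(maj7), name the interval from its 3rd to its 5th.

FmM7 (F minor-major seventh) is spelled F Ab C E.
That puts Ab below C.
Ab up to C spans 3 letter names and 4 semitones — a major third.

M3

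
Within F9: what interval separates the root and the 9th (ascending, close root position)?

major 9th

F dominant ninth: F, A, C, E♭, G.
The root is F and the 9th is G.
From F to G is 14 semitones, exactly the major ninth.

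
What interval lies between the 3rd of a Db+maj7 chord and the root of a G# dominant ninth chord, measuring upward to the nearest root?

augmented second

The 3rd of Db+maj7 is F; the root of G# dominant ninth is G#.
From F to G#: 3 semitones over a second = augmented.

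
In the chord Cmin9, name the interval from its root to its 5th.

perfect fifth

Cmin9 is spelled C-Eb-G-Bb-D.
The root is C and the 5th is G.
Counting 5 letters and 7 half steps from C gives a perfect fifth.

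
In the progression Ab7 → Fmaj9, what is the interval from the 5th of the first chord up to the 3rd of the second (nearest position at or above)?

augmented fourth

Ab7 has Eb as its 5th, and Fmaj9 has A as its 3rd.
From Eb to A: 6 semitones over a fourth = augmented.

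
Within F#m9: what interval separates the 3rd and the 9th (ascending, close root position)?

M7

Spelling the chord: F#, A, C#, E, G#.
The 3rd is A and the 9th is G#.
From A to G# is 11 semitones, exactly the major seventh.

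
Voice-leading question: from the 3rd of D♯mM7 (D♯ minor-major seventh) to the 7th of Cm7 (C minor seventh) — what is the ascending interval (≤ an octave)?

The 3rd of D♯mM7 (D♯ minor-major seventh) is F♯; the 7th of Cm7 (C minor seventh) is B♭.
From F♯ to B♭: 4 semitones over a fourth = diminished.

diminished fourth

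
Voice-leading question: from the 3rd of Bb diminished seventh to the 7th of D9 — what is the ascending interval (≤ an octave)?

The 3rd of Bb diminished seventh is Db; the 7th of D9 is C.
Counting 7 letters and 11 half steps from Db gives a major seventh.

M7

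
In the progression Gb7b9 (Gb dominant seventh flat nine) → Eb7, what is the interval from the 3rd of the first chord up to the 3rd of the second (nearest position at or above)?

major 6th

The 3rd of Gb7b9 (Gb dominant seventh flat nine) is Bb; the 3rd of Eb7 is G.
From Bb to G is 9 semitones, exactly the major sixth.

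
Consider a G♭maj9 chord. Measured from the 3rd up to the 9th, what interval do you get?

minor 7th

The chord tones of G♭maj9 (G♭ major ninth) are G♭-B♭-D♭-F-A♭.
That puts B♭ below A♭.
B♭ up to A♭ is 10 semitones, a half step narrower than a major seventh, so the interval is minor.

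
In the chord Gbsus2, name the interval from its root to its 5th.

P5

Gb sus2 is spelled Gb–Ab–Db.
That puts Gb below Db.
Gb up to Db spans 5 letter names and 7 semitones — a perfect fifth.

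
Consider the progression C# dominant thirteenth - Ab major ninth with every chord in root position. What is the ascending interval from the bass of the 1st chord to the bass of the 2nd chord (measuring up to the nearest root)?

d6

The roots are C# and Ab.
From C# to Ab: 7 semitones over a sixth = diminished.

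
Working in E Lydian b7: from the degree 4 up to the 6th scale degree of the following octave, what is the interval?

The scale runs E F♯ G♯ A♯ B C♯ D.
Degree 4 = A♯; scale degree 6 (up an octave) = C♯.
A♯ up to C♯ is 15 semitones, a half step narrower than a major tenth, so the interval is minor.

minor tenth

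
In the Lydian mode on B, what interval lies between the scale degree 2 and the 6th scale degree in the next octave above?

perfect 12th

B lydian: B C# D# E# F# G# A#.
Scale degree 2 = C#; 6th scale degree (up an octave) = G#.
From C# to G# is 19 semitones, exactly the perfect twelfth.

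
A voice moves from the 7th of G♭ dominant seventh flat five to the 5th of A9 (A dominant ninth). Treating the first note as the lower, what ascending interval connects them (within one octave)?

augmented seventh

The 7th of G♭ dominant seventh flat five is F♭; the 5th of A9 (A dominant ninth) is E.
From F♭ to E: 12 semitones over a seventh = augmented.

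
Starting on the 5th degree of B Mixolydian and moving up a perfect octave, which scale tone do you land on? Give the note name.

The scale is B C# D# E F# G# A.
The 5th degree is F#; a perfect octave above that is F# — scale degree 5.

F#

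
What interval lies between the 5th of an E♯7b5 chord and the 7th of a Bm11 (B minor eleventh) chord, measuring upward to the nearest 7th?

m7

E♯7b5 has B as its 5th, and Bm11 (B minor eleventh) has A as its 7th.
B up to A is 10 semitones, a half step narrower than a major seventh, so the interval is minor.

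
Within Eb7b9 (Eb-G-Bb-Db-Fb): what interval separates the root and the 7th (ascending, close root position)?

m7

That puts Eb below Db.
From Eb to Db: 10 semitones over a seventh = minor.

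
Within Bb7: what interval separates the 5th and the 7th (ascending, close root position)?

Bb dominant seventh: Bb-D-F-Ab.
So we need the interval from F up to Ab.
From F to Ab: 3 semitones over a third = minor.

minor third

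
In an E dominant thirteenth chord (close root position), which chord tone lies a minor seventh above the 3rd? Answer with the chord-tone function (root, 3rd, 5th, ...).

E13 is spelled E, G#, B, D, F#, C#.
The 3rd is G#. A minor seventh above G# is F#.
F# is the chord's 9th.

9th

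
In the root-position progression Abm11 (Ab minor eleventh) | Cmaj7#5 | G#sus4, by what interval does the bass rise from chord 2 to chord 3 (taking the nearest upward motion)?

augmented fifth

The roots are C and G#.
From C to G#: 8 semitones over a fifth = augmented.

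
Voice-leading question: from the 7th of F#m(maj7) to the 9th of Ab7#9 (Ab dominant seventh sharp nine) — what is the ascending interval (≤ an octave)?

diminished fifth

F#m(maj7) has E# as its 7th, and Ab7#9 (Ab dominant seventh sharp nine) has B as its 9th.
E# up to B is 6 semitones, a half step narrower than a perfect fifth, so the interval is diminished.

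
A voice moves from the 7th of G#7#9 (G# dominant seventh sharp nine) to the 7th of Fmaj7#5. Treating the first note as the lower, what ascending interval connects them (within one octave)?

minor 7th

G#7#9 (G# dominant seventh sharp nine) has F# as its 7th, and Fmaj7#5 has E as its 7th.
F# up to E is 10 semitones, a half step narrower than a major seventh, so the interval is minor.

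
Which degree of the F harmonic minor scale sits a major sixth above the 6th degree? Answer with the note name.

The scale is F G A♭ B♭ C D♭ E.
The 6th degree is D♭; a major sixth above that is B♭ — scale degree 4.

Bb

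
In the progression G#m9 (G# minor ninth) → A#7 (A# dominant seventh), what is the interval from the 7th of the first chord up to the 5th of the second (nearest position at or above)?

major seventh

The 7th of G#m9 (G# minor ninth) is F#; the 5th of A#7 (A# dominant seventh) is E#.
From F# to E# is 11 semitones, exactly the major seventh.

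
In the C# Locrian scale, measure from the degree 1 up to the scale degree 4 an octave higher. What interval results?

perfect 11th

Spelling the C# Locrian scale: C# D E F# G A B.
That puts C# below F#.
From C# to F# is 17 semitones, exactly the perfect eleventh.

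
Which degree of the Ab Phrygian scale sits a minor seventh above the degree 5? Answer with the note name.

The scale is Ab Bbb Cb Db Eb Fb Gb.
The degree 5 is Eb; a minor seventh above that is Db — scale degree 4.

Db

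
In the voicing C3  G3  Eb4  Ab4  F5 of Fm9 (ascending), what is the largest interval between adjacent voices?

major 6th

Adjacent intervals: C3→G3 = perfect fifth; G3→Eb4 = minor sixth; Eb4→Ab4 = perfect fourth; Ab4→F5 = major sixth.
The largest is Ab4 to F5, a major sixth (9 semitones).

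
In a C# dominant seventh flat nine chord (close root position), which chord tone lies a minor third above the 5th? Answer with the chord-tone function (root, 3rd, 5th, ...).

C#7b9 (C# dominant seventh flat nine): C#, E#, G#, B, D.
The 5th is G#. A minor third above G# is B.
B is the chord's 7th.

7th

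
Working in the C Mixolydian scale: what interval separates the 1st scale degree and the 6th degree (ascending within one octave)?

major sixth

The scale runs C D E F G A Bb.
The 1st scale degree is C and the 6th scale degree is A.
C up to A spans 6 letter names and 9 semitones — a major sixth.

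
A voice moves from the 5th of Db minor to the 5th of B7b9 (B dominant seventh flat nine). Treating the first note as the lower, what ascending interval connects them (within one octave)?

augmented sixth

The 5th of Db minor is Ab; the 5th of B7b9 (B dominant seventh flat nine) is F#.
From Ab to F#: 10 semitones over a sixth = augmented.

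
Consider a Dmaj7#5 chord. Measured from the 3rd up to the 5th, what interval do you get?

The chord tones of D augmented major seventh are D, F#, A#, C#.
The 3rd is F# and the 5th is A#.
From F# to A# is 4 semitones, exactly the major third.

major third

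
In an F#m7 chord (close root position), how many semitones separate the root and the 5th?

Spelling the chord: F#-A-C#-E.
F# to C# is a perfect fifth: 7 semitones.

7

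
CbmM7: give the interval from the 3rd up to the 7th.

A5

Spelling the chord: Cb Ebb Gb Bb.
That puts Ebb below Bb.
From Ebb to Bb: 8 semitones over a fifth = augmented.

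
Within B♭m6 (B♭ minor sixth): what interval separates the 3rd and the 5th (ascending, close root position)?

major third

B♭min6: B♭ D♭ F G.
That puts D♭ below F.
D♭ up to F spans 3 letter names and 4 semitones — a major third.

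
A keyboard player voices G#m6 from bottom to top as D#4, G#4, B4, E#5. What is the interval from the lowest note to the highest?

The outer voices are D#4 and E#5.
From D# to E# is 14 semitones, exactly the major ninth.

major 9th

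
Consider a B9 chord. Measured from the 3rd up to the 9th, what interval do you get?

minor seventh

The chord tones of B dominant ninth are B–D#–F#–A–C#.
So we need the interval from D# up to C#.
D# up to C# is 10 semitones, a half step narrower than a major seventh, so the interval is minor.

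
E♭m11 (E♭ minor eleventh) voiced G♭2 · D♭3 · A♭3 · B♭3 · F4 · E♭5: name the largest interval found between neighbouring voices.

minor 7th

Adjacent intervals: G♭2→D♭3 = perfect fifth; D♭3→A♭3 = perfect fifth; A♭3→B♭3 = major second; B♭3→F4 = perfect fifth; F4→E♭5 = minor seventh.
The largest is F4 to E♭5, a minor seventh (10 semitones).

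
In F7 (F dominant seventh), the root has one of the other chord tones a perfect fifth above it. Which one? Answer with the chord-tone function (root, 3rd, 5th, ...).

F7: F, A, C, E♭.
The root is F. A perfect fifth above F is C.
C is the chord's 5th.

5th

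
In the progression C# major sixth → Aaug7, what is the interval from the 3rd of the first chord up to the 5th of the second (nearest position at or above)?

perfect unison

C# major sixth has E# as its 3rd, and Aaug7 has E# as its 5th.
From E# to E# is 0 semitones, exactly the perfect unison.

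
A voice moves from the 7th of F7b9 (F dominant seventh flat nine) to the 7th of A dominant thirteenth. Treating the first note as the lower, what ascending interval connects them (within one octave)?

major 3rd

The 7th of F7b9 (F dominant seventh flat nine) is Eb; the 7th of A dominant thirteenth is G.
Counting 3 letters and 4 half steps from Eb gives a major third.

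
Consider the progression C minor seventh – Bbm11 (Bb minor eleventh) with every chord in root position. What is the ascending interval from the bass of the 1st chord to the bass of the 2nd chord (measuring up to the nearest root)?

m7

The roots are C and Bb.
7 letter names make it a seventh; at 10 semitones (a half step narrower than major) the quality is minor.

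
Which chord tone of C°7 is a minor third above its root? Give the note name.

C diminished seventh is spelled C Eb Gb Bbb.
The root is C. A minor third above C is Eb.
Eb is the chord's 3rd.

Eb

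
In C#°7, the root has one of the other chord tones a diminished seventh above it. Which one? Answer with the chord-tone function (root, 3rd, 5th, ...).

C# diminished seventh is spelled C#–E–G–Bb.
The root is C#. A diminished seventh above C# is Bb.
Bb is the chord's 7th.

7th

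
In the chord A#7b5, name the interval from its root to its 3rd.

A#7b5 (A# dominant seventh flat five): A#, C##, E, G#.
Root = A#; 3rd = C##.
Counting 3 letters and 4 half steps from A# gives a major third.

major third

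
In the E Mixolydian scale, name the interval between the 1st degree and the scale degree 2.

E mixolydian: E F# G# A B C# D.
1st degree = E; scale degree 2 = F#.
From E to F# is 2 semitones, exactly the major second.

major second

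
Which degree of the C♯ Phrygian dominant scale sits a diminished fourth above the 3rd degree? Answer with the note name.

A

The scale is C♯ D E♯ F♯ G♯ A B.
The 3rd degree is E♯; a diminished fourth above that is A — scale degree 6.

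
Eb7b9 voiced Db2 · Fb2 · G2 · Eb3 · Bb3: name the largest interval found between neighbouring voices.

minor 6th

Adjacent intervals: Db2→Fb2 = minor third; Fb2→G2 = augmented second; G2→Eb3 = minor sixth; Eb3→Bb3 = perfect fifth.
The largest is G2 to Eb3, a minor sixth (8 semitones).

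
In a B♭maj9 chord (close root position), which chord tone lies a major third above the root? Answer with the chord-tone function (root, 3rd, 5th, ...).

3rd

B♭maj9 is spelled B♭–D–F–A–C.
The root is B♭. A major third above B♭ is D.
D is the chord's 3rd.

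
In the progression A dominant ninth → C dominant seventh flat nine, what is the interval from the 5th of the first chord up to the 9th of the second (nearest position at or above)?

diminished seventh

The 5th of A dominant ninth is E; the 9th of C dominant seventh flat nine is Db.
7 letter names make it a seventh; at 9 semitones (a whole step narrower than major) the quality is diminished.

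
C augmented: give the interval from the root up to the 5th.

C+ is spelled C E G♯.
So we need the interval from C up to G♯.
5 letter names make it a fifth; at 8 semitones (a half step wider than perfect) the quality is augmented.

A5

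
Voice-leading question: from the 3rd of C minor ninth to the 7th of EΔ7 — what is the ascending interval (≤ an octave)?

augmented 7th

C minor ninth has Eb as its 3rd, and EΔ7 has D# as its 7th.
From Eb to D#: 12 semitones over a seventh = augmented.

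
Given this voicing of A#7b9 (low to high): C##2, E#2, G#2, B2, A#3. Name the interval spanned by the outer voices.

The outer voices are C##2 and A#3.
13 letter names make it a thirteenth; at 20 semitones (a half step narrower than major) the quality is minor.

minor 13th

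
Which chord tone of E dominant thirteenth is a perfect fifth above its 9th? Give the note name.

E13 (E dominant thirteenth) is spelled E-G#-B-D-F#-C#.
The 9th is F#. A perfect fifth above F# is C#.
C# is the chord's 13th.

C#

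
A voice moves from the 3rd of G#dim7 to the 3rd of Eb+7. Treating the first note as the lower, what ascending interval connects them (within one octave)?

minor sixth

The 3rd of G#dim7 is B; the 3rd of Eb+7 is G.
From B to G: 8 semitones over a sixth = minor.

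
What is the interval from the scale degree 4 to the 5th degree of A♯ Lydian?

m2

Spelling A♯ Lydian: A♯ B♯ C𝄪 D𝄪 E♯ F𝄪 G𝄪.
The scale degree 4 is D𝄪 and the 5th scale degree is E♯.
2 letter names make it a second; at 1 semitone (a half step narrower than major) the quality is minor.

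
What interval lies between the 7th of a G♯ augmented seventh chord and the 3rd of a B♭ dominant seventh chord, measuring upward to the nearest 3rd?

minor sixth

G♯ augmented seventh has F♯ as its 7th, and B♭ dominant seventh has D as its 3rd.
F♯ up to D is 8 semitones, a half step narrower than a major sixth, so the interval is minor.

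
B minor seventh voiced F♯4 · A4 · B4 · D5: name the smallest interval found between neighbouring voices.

major second

Adjacent intervals: F♯4→A4 = minor third; A4→B4 = major second; B4→D5 = minor third.
The smallest is A4 to B4, a major second (2 semitones).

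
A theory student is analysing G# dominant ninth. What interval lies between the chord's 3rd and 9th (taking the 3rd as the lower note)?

G# dominant ninth is spelled G#, B#, D#, F#, A#.
3rd = B#; 9th = A#.
From B# to A#: 10 semitones over a seventh = minor.

minor 7th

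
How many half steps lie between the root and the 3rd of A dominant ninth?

4

A9: A–C♯–E–G–B.
A to C♯ is a major third: 4 semitones.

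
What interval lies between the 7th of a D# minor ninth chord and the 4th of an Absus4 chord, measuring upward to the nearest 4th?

The 7th of D# minor ninth is C#; the 4th of Absus4 is Db.
2 letter names make it a second; at 0 semitones (a whole step narrower than major) the quality is diminished.

d2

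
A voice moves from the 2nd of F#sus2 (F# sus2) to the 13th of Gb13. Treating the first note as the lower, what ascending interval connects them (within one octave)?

diminished 6th

F#sus2 (F# sus2) has G# as its 2nd, and Gb13 has Eb as its 13th.
G# up to Eb is 7 semitones, a whole step narrower than a major sixth, so the interval is diminished.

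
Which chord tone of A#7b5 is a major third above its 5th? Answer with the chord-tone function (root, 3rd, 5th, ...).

A#7b5 (A# dominant seventh flat five) is spelled A#-C##-E-G#.
The 5th is E. A major third above E is G#.
G# is the chord's 7th.

7th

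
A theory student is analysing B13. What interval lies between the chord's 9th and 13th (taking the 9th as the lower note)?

perfect 5th

B dominant thirteenth is spelled B, D#, F#, A, C#, G#.
That puts C# below G#.
C# up to G# spans 5 letter names and 7 semitones — a perfect fifth.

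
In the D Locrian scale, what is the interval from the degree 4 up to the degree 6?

minor third

D locrian: D Eb F G Ab Bb C.
The degree 4 is G and the 6th scale degree is Bb.
From G to Bb: 3 semitones over a third = minor.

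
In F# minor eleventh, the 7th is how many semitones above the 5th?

3

F#m11 (F# minor eleventh): F#-A-C#-E-G#-B.
C# to E is a minor third: 3 semitones.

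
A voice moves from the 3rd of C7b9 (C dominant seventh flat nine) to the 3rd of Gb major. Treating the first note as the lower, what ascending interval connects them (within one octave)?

d5

C7b9 (C dominant seventh flat nine) has E as its 3rd, and Gb major has Bb as its 3rd.
E up to Bb is 6 semitones, a half step narrower than a perfect fifth, so the interval is diminished.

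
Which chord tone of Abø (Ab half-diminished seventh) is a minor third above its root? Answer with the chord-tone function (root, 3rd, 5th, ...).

Ab half-diminished seventh: Ab–Cb–Ebb–Gb.
The root is Ab. A minor third above Ab is Cb.
Cb is the chord's 3rd.

3rd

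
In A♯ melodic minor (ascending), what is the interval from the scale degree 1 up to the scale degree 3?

m3

A♯ melodic minor: A♯ B♯ C♯ D♯ E♯ F𝄪 G𝄪.
Scale degree 1 = A♯; scale degree 3 = C♯.
3 letter names make it a third; at 3 semitones (a half step narrower than major) the quality is minor.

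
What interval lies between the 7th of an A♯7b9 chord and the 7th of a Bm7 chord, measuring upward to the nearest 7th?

minor 2nd

The 7th of A♯7b9 is G♯; the 7th of Bm7 is A.
2 letter names make it a second; at 1 semitone (a half step narrower than major) the quality is minor.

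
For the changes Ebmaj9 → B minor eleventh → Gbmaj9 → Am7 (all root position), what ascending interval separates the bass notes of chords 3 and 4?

The roots are Gb and A.
From Gb to A: 3 semitones over a second = augmented.

augmented second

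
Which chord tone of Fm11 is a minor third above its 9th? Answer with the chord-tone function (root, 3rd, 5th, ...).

F minor eleventh: F A♭ C E♭ G B♭.
The 9th is G. A minor third above G is B♭.
B♭ is the chord's 11th.

11th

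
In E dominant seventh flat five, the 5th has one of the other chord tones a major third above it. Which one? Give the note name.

E7b5 (E dominant seventh flat five): E-G♯-B♭-D.
The 5th is B♭. A major third above B♭ is D.
D is the chord's 7th.

D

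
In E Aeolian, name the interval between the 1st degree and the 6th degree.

minor 6th

Spelling E Aeolian: E F♯ G A B C D.
The 1st degree is E and the scale degree 6 is C.
From E to C: 8 semitones over a sixth = minor.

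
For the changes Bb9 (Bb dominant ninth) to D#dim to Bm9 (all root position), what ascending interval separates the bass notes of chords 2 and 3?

minor 6th

The roots are D# and B.
From D# to B: 8 semitones over a sixth = minor.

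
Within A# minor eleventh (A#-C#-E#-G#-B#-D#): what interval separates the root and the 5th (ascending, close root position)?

perfect fifth

The root is A# and the 5th is E#.
From A# to E# is 7 semitones, exactly the perfect fifth.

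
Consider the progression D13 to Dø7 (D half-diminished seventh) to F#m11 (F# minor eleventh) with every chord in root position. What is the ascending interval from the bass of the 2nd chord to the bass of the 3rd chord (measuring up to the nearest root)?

The roots are D and F#.
Counting 3 letters and 4 half steps from D gives a major third.

major third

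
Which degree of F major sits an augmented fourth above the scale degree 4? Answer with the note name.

E

The scale is F G A B♭ C D E.
The scale degree 4 is B♭; an augmented fourth above that is E — scale degree 7.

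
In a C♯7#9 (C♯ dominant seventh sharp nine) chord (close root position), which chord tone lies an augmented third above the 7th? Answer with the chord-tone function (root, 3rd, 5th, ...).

Spelling the chord: C♯–E♯–G♯–B–D𝄪.
The 7th is B. An augmented third above B is D𝄪.
D𝄪 is the chord's 9th.

9th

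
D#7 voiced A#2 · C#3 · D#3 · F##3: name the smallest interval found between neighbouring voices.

major second

Adjacent intervals: A#2→C#3 = minor third; C#3→D#3 = major second; D#3→F##3 = major third.
The smallest is C#3 to D#3, a major second (2 semitones).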